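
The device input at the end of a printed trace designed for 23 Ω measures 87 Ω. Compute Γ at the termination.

Γ = 0.582

Γ = (Z_L − Z_0)/(Z_L + Z_0) = (87 − 23)/(87 + 23) = 64/110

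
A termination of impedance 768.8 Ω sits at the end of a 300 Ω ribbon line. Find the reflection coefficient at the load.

Γ = 0.439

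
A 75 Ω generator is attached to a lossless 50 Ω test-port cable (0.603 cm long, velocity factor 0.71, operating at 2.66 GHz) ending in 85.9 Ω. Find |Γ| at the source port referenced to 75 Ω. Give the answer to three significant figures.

|Γ| ≈ 0.226

λ = v/f = 0.71·c / 2.66 GHz = 0.0801 m
βl = 2π·l/λ = 2π × 0.0753 = 27.1°
tan(βl) = 0.512
Z_in = Z_0·(Z_L + jZ_0·tanβl)/(Z_0 + jZ_L·tanβl) = 61.1 − j28.2 Ω
Γ_s = (Z_in − Z_s)/(Z_in + Z_s) = (-13.9 − j28.2)/(136 − j28.2), |Γ_s| = 0.226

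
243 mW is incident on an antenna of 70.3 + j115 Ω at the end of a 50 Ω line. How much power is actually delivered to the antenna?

P_delivered ≈ 123 mW

|Γ| = |(20.3 + j115)/(120.3 + j115)| = 0.702
|Γ|² = 0.492
P_refl = |Γ|²·P_inc = 120 mW, P_del = (1 − |Γ|²)·P_inc = 123 mW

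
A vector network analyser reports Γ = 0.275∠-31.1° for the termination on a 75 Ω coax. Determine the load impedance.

Z_L ≈ 115 − j35.2 Ω

Z_L = Z_0·(1 + Γ)/(1 − Γ) = 75·(1.24 − j0.142)/(0.765 + j0.142)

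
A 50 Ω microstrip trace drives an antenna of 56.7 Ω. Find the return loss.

Γ = (56.7 − 50)/(56.7 + 50) = 0.0628
RL = −20·log₁₀|Γ| = −20·log₁₀(0.0628)

RL ≈ 24 dB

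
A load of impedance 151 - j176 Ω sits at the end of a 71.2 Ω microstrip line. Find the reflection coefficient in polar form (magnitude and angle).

Γ ≈ 0.682 ∠ -27.2°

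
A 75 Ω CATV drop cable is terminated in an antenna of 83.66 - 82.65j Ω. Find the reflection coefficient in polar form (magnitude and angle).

Γ ≈ 0.465 ∠ -56.5°

Γ = (Z_L − Z_0)/(Z_L + Z_0) = (8.66 − j82.65)/(158.7 − j82.65)
|Γ| = 83.1/179 = 0.465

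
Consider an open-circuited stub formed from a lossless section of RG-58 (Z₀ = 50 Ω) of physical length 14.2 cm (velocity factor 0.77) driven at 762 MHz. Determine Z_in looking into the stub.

λ = v/f = 0.77·c / 762 MHz = 0.303 m
βl = 2π·l/λ = 2π × 0.468 = 169°
tan(βl) = -0.201
For an open-circuited stub, Z_in = −jZ_0·cot(βl) = −jZ_0/tan(βl)

Z_in ≈ +j249 Ω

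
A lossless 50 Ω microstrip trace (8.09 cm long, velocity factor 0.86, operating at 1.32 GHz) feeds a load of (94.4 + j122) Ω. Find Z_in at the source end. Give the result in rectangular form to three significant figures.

Z_in ≈ 17.4 + j45.3 Ω

λ = v/f = 0.86·c / 1.32 GHz = 0.195 m
βl = 2π·l/λ = 2π × 0.414 = 149°
tan(βl) = tan(149°) = -0.601
Z_in = Z_0·(Z_L + jZ_0·tanβl)/(Z_0 + jZ_L·tanβl)
     = 50·(94.4 + j92)/(123 − j56.7)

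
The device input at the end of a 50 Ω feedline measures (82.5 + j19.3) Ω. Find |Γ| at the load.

Γ = (Z_L − Z_0)/(Z_L + Z_0) = (32.5 + j19.3)/(132.5 + j19.3)
|Γ| = 37.8/134

|Γ| ≈ 0.282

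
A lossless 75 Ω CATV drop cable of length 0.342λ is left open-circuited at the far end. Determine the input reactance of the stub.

βl = 2π × 0.342 = 123°
tan(βl) = -1.53
For an open-circuited stub, Z_in = −jZ_0·cot(βl) = −jZ_0/tan(βl)

X_in ≈ 48.9 Ω (inductive)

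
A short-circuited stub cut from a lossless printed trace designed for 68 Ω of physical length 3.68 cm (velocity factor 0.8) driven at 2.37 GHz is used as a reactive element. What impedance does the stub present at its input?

Z_in ≈ −j78.7 Ω

λ = v/f = 0.8·c / 2.37 GHz = 0.101 m
βl = 2π·l/λ = 2π × 0.363 = 131°
tan(βl) = -1.16
For a short-circuited stub, Z_in = jZ_0·tan(βl)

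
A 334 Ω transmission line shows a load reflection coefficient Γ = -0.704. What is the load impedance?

Z_L ≈ 58 Ω

Z_L = Z_0·(1 + Γ)/(1 − Γ) = 334·(0.296)/(1.7)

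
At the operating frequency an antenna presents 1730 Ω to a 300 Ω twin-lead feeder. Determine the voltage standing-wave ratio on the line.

Γ = (1730 − 300)/(1730 + 300) = 0.704
VSWR = (1 + 0.704)/(1 − 0.704)

VSWR ≈ 5.77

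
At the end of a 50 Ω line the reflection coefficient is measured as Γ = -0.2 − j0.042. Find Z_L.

Z_L = Z_0·(1 + Γ)/(1 − Γ) = 50·(0.8 − j0.042)/(1.2 + j0.042)

Z_L ≈ 33.2 − j2.91 Ω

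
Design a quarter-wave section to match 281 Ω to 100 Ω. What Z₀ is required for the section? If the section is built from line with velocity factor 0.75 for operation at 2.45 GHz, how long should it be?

Z_qwt ≈ 168 Ω; length ≈ 2.3 cm

Z_qwt = √(Z_0·R_L) = √(100 × 281) = √28100
λ = 0.75·c/f = 0.0918 m, so l = λ/4 = 0.023 m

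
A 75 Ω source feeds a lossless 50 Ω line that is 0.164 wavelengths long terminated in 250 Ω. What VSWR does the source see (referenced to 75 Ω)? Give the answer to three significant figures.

βl = 2π × 0.164 = 59°
tan(βl) = 1.67
Z_in = Z_0·(Z_L + jZ_0·tanβl)/(Z_0 + jZ_L·tanβl) = 13.4 − j28.4 Ω
Γ_s = (Z_in − Z_s)/(Z_in + Z_s) = (-61.6 − j28.4)/(88.4 − j28.4), |Γ_s| = 0.73
VSWR = (1 + |Γ_s|)/(1 − |Γ_s|)

VSWR ≈ 6.42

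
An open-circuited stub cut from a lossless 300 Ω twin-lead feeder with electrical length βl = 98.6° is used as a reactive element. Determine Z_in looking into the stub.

tan(βl) = -6.61
For an open-circuited stub, Z_in = −jZ_0·cot(βl) = −jZ_0/tan(βl)

Z_in ≈ +j45.4 Ω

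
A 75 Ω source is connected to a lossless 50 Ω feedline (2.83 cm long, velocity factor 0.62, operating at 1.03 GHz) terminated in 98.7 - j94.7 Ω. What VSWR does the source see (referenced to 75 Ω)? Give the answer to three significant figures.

VSWR ≈ 5.75

λ = v/f = 0.62·c / 1.03 GHz = 0.181 m
βl = 2π·l/λ = 2π × 0.157 = 56.4°
tan(βl) = 1.51
Z_in = Z_0·(Z_L + jZ_0·tanβl)/(Z_0 + jZ_L·tanβl) = 13.6 − j15.5 Ω
Γ_s = (Z_in − Z_s)/(Z_in + Z_s) = (-61.4 − j15.5)/(88.6 − j15.5), |Γ_s| = 0.704
VSWR = (1 + |Γ_s|)/(1 − |Γ_s|)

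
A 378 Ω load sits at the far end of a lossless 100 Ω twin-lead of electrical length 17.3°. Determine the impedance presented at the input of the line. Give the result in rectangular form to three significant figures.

Z_in ≈ 174 − j173 Ω

tan(βl) = tan(17.3°) = 0.311
Z_in = Z_0·(Z_L + jZ_0·tanβl)/(Z_0 + jZ_L·tanβl)
     = 100·(378 + j31.1)/(100 + j118)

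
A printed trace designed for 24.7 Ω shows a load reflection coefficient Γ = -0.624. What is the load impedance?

Z_L = Z_0·(1 + Γ)/(1 − Γ) = 24.7·(0.376)/(1.62)

Z_L ≈ 5.72 Ω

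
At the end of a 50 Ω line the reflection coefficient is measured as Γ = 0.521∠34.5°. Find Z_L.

Z_L = Z_0·(1 + Γ)/(1 − Γ) = 50·(1.43 + j0.295)/(0.571 − j0.295)

Z_L ≈ 88.3 + j71.5 Ω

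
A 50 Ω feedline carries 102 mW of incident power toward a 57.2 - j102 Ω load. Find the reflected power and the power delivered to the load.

P_reflected ≈ 48.7 mW; P_delivered ≈ 53.3 mW

|Γ| = |(7.2 − j102)/(107.2 − j102)| = 0.691
|Γ|² = 0.478
P_refl = |Γ|²·P_inc = 48.7 mW, P_del = (1 − |Γ|²)·P_inc = 53.3 mW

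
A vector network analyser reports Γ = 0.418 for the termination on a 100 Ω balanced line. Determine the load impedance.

Z_L ≈ 244 Ω

Z_L = Z_0·(1 + Γ)/(1 − Γ) = 100·(1.42)/(0.582)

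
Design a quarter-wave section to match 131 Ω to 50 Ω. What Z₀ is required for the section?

Z_qwt = √(Z_0·R_L) = √(50 × 131) = √6550

Z_qwt ≈ 80.9 Ω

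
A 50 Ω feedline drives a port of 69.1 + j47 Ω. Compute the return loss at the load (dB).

RL ≈ 8.04 dB

Γ = (19.1 + j47)/(119.1 + j47), |Γ| = 0.396
RL = −20·log₁₀|Γ| = −20·log₁₀(0.396)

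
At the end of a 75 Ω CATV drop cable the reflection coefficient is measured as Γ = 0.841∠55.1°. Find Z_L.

Z_L = Z_0·(1 + Γ)/(1 − Γ) = 75·(1.48 + j0.69)/(0.519 − j0.69)

Z_L ≈ 29.5 + j139 Ω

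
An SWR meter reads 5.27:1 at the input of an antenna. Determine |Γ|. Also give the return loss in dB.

|Γ| = (S − 1)/(S + 1) = (5.27 − 1)/(5.27 + 1) = 4.27/6.27
RL = −20·log₁₀|Γ| = −20·log₁₀(0.681)

|Γ| ≈ 0.681; return loss ≈ 3.34 dB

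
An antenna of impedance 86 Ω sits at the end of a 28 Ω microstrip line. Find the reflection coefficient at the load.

Γ = 0.509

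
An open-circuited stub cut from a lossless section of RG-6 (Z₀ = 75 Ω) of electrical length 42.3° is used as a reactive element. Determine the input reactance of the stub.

X_in ≈ -82.4 Ω (capacitive)

tan(βl) = 0.91
For an open-circuited stub, Z_in = −jZ_0·cot(βl) = −jZ_0/tan(βl)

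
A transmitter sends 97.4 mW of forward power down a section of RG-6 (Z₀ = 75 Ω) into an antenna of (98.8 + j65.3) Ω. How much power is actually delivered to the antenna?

P_delivered ≈ 83.8 mW

|Γ| = |(23.8 + j65.3)/(173.8 + j65.3)| = 0.374
|Γ|² = 0.14
P_refl = |Γ|²·P_inc = 13.6 mW, P_del = (1 − |Γ|²)·P_inc = 83.8 mW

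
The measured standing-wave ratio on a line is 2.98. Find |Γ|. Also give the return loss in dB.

|Γ| = (S − 1)/(S + 1) = (2.98 − 1)/(2.98 + 1) = 1.98/3.98
RL = −20·log₁₀|Γ| = −20·log₁₀(0.497)

|Γ| ≈ 0.497; return loss ≈ 6.06 dB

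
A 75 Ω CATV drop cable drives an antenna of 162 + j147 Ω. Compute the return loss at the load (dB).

RL ≈ 4.26 dB

Γ = (87 + j147)/(237 + j147), |Γ| = 0.612
RL = −20·log₁₀|Γ| = −20·log₁₀(0.612)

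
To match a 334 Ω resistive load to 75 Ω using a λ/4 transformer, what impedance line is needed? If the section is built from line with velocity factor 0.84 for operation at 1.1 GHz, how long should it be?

Z_qwt = √(Z_0·R_L) = √(75 × 334) = √25050
λ = 0.84·c/f = 0.229 m, so l = λ/4 = 0.0573 m

Z_qwt ≈ 158 Ω; length ≈ 5.73 cm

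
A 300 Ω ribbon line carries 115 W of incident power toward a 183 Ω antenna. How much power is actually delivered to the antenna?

P_delivered ≈ 108 W

Γ = (183 − 300)/(183 + 300) = -0.242
|Γ|² = 0.0587
P_refl = |Γ|²·P_inc = 6.75 W, P_del = (1 − |Γ|²)·P_inc = 108 W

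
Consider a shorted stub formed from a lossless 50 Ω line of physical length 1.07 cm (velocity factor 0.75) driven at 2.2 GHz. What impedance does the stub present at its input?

Z_in ≈ +j38.6 Ω

λ = v/f = 0.75·c / 2.2 GHz = 0.102 m
βl = 2π·l/λ = 2π × 0.105 = 37.7°
tan(βl) = 0.772
For a shorted stub, Z_in = jZ_0·tan(βl)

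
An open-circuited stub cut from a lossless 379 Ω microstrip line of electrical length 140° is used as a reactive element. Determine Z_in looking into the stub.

tan(βl) = -0.839
For an open-circuited stub, Z_in = −jZ_0·cot(βl) = −jZ_0/tan(βl)

Z_in ≈ +j452 Ω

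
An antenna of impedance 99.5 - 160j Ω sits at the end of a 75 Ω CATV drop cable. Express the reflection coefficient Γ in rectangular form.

Γ ≈ 0.533 − j0.428

Γ = (Z_L − Z_0)/(Z_L + Z_0) = (24.5 − j160)/(174.5 − j160)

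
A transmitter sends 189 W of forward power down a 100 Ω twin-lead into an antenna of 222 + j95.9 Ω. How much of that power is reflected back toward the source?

P_reflected ≈ 40.3 W

|Γ| = |(122 + j95.9)/(322 + j95.9)| = 0.462
|Γ|² = 0.213
P_refl = |Γ|²·P_inc = 40.3 W, P_del = (1 − |Γ|²)·P_inc = 149 W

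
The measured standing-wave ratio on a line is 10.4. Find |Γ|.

|Γ| ≈ 0.825

|Γ| = (S − 1)/(S + 1) = (10.4 − 1)/(10.4 + 1) = 9.4/11.4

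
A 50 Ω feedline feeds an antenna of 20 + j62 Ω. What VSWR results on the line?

VSWR ≈ 6.59

Γ = (Z_L − Z_0)/(Z_L + Z_0) = (-30 + j62)/(70 + j62)
|Γ| = 68.9/93.5 = 0.737
VSWR = (1 + |Γ|)/(1 − |Γ|) = 1.74/0.263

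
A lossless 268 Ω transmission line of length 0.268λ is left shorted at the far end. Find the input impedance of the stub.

βl = 2π × 0.268 = 96.5°
tan(βl) = -8.8
For a shorted stub, Z_in = jZ_0·tan(βl)

Z_in ≈ −j2360 Ω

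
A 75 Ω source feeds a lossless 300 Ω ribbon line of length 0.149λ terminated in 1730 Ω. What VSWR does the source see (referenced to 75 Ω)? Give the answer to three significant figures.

βl = 2π × 0.149 = 53.6°
tan(βl) = 1.36
Z_in = Z_0·(Z_L + jZ_0·tanβl)/(Z_0 + jZ_L·tanβl) = 78.9 − j211 Ω
Γ_s = (Z_in − Z_s)/(Z_in + Z_s) = (3.93 − j211)/(154 − j211), |Γ_s| = 0.808
VSWR = (1 + |Γ_s|)/(1 − |Γ_s|)

VSWR ≈ 9.4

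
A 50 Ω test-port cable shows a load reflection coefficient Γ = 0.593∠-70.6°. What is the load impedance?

Z_L ≈ 33.8 − j58.4 Ω

Z_L = Z_0·(1 + Γ)/(1 − Γ) = 50·(1.2 − j0.559)/(0.803 + j0.559)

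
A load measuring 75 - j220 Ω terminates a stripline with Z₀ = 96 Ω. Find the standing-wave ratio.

Γ = (Z_L − Z_0)/(Z_L + Z_0) = (-21 − j220)/(171 − j220)
|Γ| = 221/279 = 0.793
VSWR = (1 + |Γ|)/(1 − |Γ|) = 1.79/0.207

VSWR ≈ 8.67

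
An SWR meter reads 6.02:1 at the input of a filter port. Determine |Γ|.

|Γ| = (S − 1)/(S + 1) = (6.02 − 1)/(6.02 + 1) = 5.02/7.02

|Γ| ≈ 0.715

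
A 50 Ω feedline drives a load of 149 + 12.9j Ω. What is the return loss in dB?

Γ = (99 + j12.9)/(199 + j12.9), |Γ| = 0.501
RL = −20·log₁₀|Γ| = −20·log₁₀(0.501)

RL ≈ 6.01 dB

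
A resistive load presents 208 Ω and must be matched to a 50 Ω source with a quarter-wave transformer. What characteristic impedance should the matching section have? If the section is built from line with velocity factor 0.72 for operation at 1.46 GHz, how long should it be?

Z_qwt ≈ 102 Ω; length ≈ 3.7 cm

Z_qwt = √(Z_0·R_L) = √(50 × 208) = √10400
λ = 0.72·c/f = 0.148 m, so l = λ/4 = 0.037 m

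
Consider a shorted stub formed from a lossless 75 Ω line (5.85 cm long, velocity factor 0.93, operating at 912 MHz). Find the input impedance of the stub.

λ = v/f = 0.93·c / 912 MHz = 0.306 m
βl = 2π·l/λ = 2π × 0.191 = 68.8°
tan(βl) = 2.58
For a shorted stub, Z_in = jZ_0·tan(βl)

Z_in ≈ +j194 Ω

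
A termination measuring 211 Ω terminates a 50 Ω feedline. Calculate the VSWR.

VSWR ≈ 4.22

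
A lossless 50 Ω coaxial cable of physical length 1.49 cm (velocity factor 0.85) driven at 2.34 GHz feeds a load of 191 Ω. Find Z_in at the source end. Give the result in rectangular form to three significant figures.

λ = v/f = 0.85·c / 2.34 GHz = 0.109 m
βl = 2π·l/λ = 2π × 0.137 = 49.2°
tan(βl) = tan(49.2°) = 1.16
Z_in = Z_0·(Z_L + jZ_0·tanβl)/(Z_0 + jZ_L·tanβl)
     = 50·(191 + j58)/(50 + j221)

Z_in ≈ 21.7 − j38.2 Ω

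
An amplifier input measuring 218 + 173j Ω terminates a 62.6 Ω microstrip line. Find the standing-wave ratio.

Γ = (Z_L − Z_0)/(Z_L + Z_0) = (155.4 + j173)/(280.6 + j173)
|Γ| = 233/330 = 0.705
VSWR = (1 + |Γ|)/(1 − |Γ|) = 1.71/0.295

VSWR ≈ 5.79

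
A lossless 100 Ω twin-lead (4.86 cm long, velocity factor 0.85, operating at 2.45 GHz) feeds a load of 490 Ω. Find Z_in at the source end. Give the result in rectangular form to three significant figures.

λ = v/f = 0.85·c / 2.45 GHz = 0.104 m
βl = 2π·l/λ = 2π × 0.467 = 168°
tan(βl) = tan(168°) = -0.211
Z_in = Z_0·(Z_L + jZ_0·tanβl)/(Z_0 + jZ_L·tanβl)
     = 100·(490 − j21.1)/(100 − j103)

Z_in ≈ 248 + j235 Ω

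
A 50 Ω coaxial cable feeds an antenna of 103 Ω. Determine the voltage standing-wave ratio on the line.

Γ = (103 − 50)/(103 + 50) = 0.346
VSWR = (1 + 0.346)/(1 − 0.346)

VSWR ≈ 2.06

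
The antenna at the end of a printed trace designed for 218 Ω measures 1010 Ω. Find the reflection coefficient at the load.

Γ = (Z_L − Z_0)/(Z_L + Z_0) = (1010 − 218)/(1010 + 218) = 792/1228

Γ = 0.645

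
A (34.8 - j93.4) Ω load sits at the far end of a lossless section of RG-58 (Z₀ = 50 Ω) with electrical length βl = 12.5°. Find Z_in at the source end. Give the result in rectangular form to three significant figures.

tan(βl) = tan(12.5°) = 0.222
Z_in = Z_0·(Z_L + jZ_0·tanβl)/(Z_0 + jZ_L·tanβl)
     = 50·(34.8 − j82.3)/(70.7 + j7.71)

Z_in ≈ 18 − j60.2 Ω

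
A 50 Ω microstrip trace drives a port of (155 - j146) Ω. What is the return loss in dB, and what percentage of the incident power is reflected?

RL ≈ 2.92 dB; 51.1% of incident power reflected

Γ = (105 − j146)/(205 − j146), |Γ| = 0.715
RL = −20·log₁₀(0.715) = 2.92 dB
P_refl/P_inc = |Γ|² = 0.511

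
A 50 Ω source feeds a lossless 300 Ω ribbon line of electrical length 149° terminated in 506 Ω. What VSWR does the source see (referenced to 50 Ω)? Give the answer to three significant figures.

tan(βl) = -0.601
Z_in = Z_0·(Z_L + jZ_0·tanβl)/(Z_0 + jZ_L·tanβl) = 340 + j164 Ω
Γ_s = (Z_in − Z_s)/(Z_in + Z_s) = (290 + j164)/(390 + j164), |Γ_s| = 0.787
VSWR = (1 + |Γ_s|)/(1 − |Γ_s|)

VSWR ≈ 8.41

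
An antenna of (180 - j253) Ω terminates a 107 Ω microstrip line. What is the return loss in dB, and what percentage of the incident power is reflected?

Γ = (73 − j253)/(287 − j253), |Γ| = 0.688
RL = −20·log₁₀(0.688) = 3.25 dB
P_refl/P_inc = |Γ|² = 0.474

RL ≈ 3.25 dB; 47.4% of incident power reflected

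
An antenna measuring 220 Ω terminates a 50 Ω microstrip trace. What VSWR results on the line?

For a purely resistive load, VSWR = R_L/Z_0 or Z_0/R_L (whichever > 1) = 220/50

VSWR ≈ 4.4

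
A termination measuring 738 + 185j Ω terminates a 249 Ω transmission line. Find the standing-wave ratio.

Γ = (Z_L − Z_0)/(Z_L + Z_0) = (489 + j185)/(987 + j185)
|Γ| = 523/1000 = 0.521
VSWR = (1 + |Γ|)/(1 − |Γ|) = 1.52/0.479

VSWR ≈ 3.17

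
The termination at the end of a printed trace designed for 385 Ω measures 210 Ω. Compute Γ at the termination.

Γ = -0.294

Γ = (Z_L − Z_0)/(Z_L + Z_0) = (210 − 385)/(210 + 385) = -175/595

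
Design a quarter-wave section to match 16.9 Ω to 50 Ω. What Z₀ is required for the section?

Z_qwt ≈ 29.1 Ω

Z_qwt = √(Z_0·R_L) = √(50 × 16.9) = √845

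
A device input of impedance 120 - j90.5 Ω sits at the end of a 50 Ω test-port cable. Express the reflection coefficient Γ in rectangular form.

Γ = (Z_L − Z_0)/(Z_L + Z_0) = (70 − j90.5)/(170 − j90.5)

Γ ≈ 0.542 − j0.244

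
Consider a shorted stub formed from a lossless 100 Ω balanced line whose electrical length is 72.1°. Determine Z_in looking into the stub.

tan(βl) = 3.1
For a shorted stub, Z_in = jZ_0·tan(βl)

Z_in ≈ +j310 Ω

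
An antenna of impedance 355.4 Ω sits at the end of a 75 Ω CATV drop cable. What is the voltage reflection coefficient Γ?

Γ = 0.651

Γ = (Z_L − Z_0)/(Z_L + Z_0) = (355.4 − 75)/(355.4 + 75) = 280.4/430.4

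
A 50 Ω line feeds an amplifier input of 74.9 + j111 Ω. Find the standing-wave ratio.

Γ = (Z_L − Z_0)/(Z_L + Z_0) = (24.9 + j111)/(124.9 + j111)
|Γ| = 114/167 = 0.681
VSWR = (1 + |Γ|)/(1 − |Γ|) = 1.68/0.319

VSWR ≈ 5.27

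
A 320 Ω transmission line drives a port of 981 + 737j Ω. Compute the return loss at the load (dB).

RL ≈ 3.58 dB

Γ = (661 + j737)/(1301 + j737), |Γ| = 0.662
RL = −20·log₁₀|Γ| = −20·log₁₀(0.662)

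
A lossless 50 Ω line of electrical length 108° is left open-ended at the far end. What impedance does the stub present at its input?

Z_in ≈ +j16.2 Ω

tan(βl) = -3.08
For an open-ended stub, Z_in = −jZ_0·cot(βl) = −jZ_0/tan(βl)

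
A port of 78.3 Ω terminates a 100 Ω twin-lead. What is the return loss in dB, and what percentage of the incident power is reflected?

RL ≈ 18.3 dB; 1.48% of incident power reflected

Γ = (78.3 − 100)/(78.3 + 100) = -0.122
RL = −20·log₁₀(0.122) = 18.3 dB
P_refl/P_inc = |Γ|² = 0.0148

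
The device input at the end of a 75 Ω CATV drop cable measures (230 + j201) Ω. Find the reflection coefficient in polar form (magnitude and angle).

Γ ≈ 0.695 ∠ 19°

Γ = (Z_L − Z_0)/(Z_L + Z_0) = (155 + j201)/(305 + j201)
|Γ| = 254/365 = 0.695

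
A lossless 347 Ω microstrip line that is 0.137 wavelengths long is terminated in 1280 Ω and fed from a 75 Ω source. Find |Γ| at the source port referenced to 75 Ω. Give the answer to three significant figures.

|Γ| ≈ 0.786

βl = 2π × 0.137 = 49.3°
tan(βl) = 1.16
Z_in = Z_0·(Z_L + jZ_0·tanβl)/(Z_0 + jZ_L·tanβl) = 155 − j262 Ω
Γ_s = (Z_in − Z_s)/(Z_in + Z_s) = (80.1 − j262)/(230 − j262), |Γ_s| = 0.786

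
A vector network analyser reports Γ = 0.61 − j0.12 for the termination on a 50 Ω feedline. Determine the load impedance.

Z_L ≈ 184 − j72.1 Ω

Z_L = Z_0·(1 + Γ)/(1 − Γ) = 50·(1.61 − j0.12)/(0.39 + j0.12)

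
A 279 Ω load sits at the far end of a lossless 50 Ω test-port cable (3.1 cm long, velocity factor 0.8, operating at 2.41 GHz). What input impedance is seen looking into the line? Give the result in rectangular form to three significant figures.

λ = v/f = 0.8·c / 2.41 GHz = 0.0996 m
βl = 2π·l/λ = 2π × 0.311 = 112°
tan(βl) = tan(112°) = -2.47
Z_in = Z_0·(Z_L + jZ_0·tanβl)/(Z_0 + jZ_L·tanβl)
     = 50·(279 − j123)/(50 − j688)

Z_in ≈ 10.4 + j19.5 Ω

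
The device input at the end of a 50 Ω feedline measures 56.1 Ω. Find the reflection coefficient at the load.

Γ = (Z_L − Z_0)/(Z_L + Z_0) = (56.1 − 50)/(56.1 + 50) = 6.1/106.1

Γ = 0.0575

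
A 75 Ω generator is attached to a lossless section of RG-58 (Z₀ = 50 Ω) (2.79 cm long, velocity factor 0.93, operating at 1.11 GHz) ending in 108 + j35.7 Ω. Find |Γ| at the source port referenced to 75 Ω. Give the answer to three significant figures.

|Γ| ≈ 0.382

λ = v/f = 0.93·c / 1.11 GHz = 0.251 m
βl = 2π·l/λ = 2π × 0.111 = 40°
tan(βl) = 0.838
Z_in = Z_0·(Z_L + jZ_0·tanβl)/(Z_0 + jZ_L·tanβl) = 53.5 − j47.8 Ω
Γ_s = (Z_in − Z_s)/(Z_in + Z_s) = (-21.5 − j47.8)/(128 − j47.8), |Γ_s| = 0.382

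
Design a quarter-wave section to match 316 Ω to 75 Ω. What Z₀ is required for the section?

Z_qwt ≈ 154 Ω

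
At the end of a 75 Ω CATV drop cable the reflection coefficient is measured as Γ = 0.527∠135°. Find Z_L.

Z_L = Z_0·(1 + Γ)/(1 − Γ) = 75·(0.627 + j0.373)/(1.37 − j0.373)

Z_L ≈ 26.8 + j27.6 Ω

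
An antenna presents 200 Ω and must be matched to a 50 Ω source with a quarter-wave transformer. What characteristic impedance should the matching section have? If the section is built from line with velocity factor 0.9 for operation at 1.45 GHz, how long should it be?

Z_qwt ≈ 100 Ω; length ≈ 4.66 cm

Z_qwt = √(Z_0·R_L) = √(50 × 200) = √10000
λ = 0.9·c/f = 0.186 m, so l = λ/4 = 0.0466 m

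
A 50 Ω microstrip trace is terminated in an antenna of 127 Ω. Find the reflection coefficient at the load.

Γ = 0.435

Γ = (Z_L − Z_0)/(Z_L + Z_0) = (127 − 50)/(127 + 50) = 77/177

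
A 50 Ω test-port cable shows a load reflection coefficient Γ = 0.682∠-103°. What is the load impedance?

Z_L ≈ 15.1 − j37.5 Ω

Z_L = Z_0·(1 + Γ)/(1 − Γ) = 50·(0.847 − j0.665)/(1.15 + j0.665)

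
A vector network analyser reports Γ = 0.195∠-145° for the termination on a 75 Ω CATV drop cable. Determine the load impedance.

Z_L = Z_0·(1 + Γ)/(1 − Γ) = 75·(0.84 − j0.112)/(1.16 + j0.112)

Z_L ≈ 53.1 − j12.4 Ω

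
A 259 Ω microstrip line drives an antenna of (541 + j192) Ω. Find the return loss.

Γ = (282 + j192)/(800 + j192), |Γ| = 0.415
RL = −20·log₁₀|Γ| = −20·log₁₀(0.415)

RL ≈ 7.65 dB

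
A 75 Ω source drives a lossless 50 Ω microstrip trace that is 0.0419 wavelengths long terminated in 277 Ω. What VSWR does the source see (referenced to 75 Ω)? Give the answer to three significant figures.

VSWR ≈ 4.02

βl = 2π × 0.0419 = 15.1°
tan(βl) = 0.27
Z_in = Z_0·(Z_L + jZ_0·tanβl)/(Z_0 + jZ_L·tanβl) = 92 − j124 Ω
Γ_s = (Z_in − Z_s)/(Z_in + Z_s) = (17 − j124)/(167 − j124), |Γ_s| = 0.601
VSWR = (1 + |Γ_s|)/(1 − |Γ_s|)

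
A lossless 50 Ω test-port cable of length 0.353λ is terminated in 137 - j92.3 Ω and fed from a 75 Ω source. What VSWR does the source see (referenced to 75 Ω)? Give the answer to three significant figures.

VSWR ≈ 4.35

βl = 2π × 0.353 = 127°
tan(βl) = -1.32
Z_in = Z_0·(Z_L + jZ_0·tanβl)/(Z_0 + jZ_L·tanβl) = 24.8 + j47.6 Ω
Γ_s = (Z_in − Z_s)/(Z_in + Z_s) = (-50.2 + j47.6)/(99.8 + j47.6), |Γ_s| = 0.626
VSWR = (1 + |Γ_s|)/(1 − |Γ_s|)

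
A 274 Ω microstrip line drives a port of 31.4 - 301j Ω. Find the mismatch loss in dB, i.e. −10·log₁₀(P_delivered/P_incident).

Γ = (-242.6 − j301)/(305.4 − j301), |Γ| = 0.902
|Γ|² = 0.813, so P_del/P_inc = 1 − |Γ|² = 0.187
ML = −10·log₁₀(1 − |Γ|²)

mismatch loss ≈ 7.28 dB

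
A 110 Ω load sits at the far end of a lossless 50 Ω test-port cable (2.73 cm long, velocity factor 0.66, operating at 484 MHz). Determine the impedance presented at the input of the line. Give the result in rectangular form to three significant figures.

λ = v/f = 0.66·c / 484 MHz = 0.409 m
βl = 2π·l/λ = 2π × 0.0667 = 24°
tan(βl) = tan(24°) = 0.446
Z_in = Z_0·(Z_L + jZ_0·tanβl)/(Z_0 + jZ_L·tanβl)
     = 50·(110 + j22.3)/(50 + j49)

Z_in ≈ 67.2 − j43.6 Ω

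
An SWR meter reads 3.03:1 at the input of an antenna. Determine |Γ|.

|Γ| ≈ 0.504

|Γ| = (S − 1)/(S + 1) = (3.03 − 1)/(3.03 + 1) = 2.03/4.03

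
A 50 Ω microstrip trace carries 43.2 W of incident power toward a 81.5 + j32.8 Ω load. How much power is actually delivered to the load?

P_delivered ≈ 38.3 W

|Γ| = |(31.5 + j32.8)/(131.5 + j32.8)| = 0.336
|Γ|² = 0.113
P_refl = |Γ|²·P_inc = 4.86 W, P_del = (1 − |Γ|²)·P_inc = 38.3 W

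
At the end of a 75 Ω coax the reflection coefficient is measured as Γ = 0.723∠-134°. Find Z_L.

Z_L = Z_0·(1 + Γ)/(1 − Γ) = 75·(0.498 − j0.52)/(1.5 + j0.52)

Z_L ≈ 14.2 − j30.9 Ω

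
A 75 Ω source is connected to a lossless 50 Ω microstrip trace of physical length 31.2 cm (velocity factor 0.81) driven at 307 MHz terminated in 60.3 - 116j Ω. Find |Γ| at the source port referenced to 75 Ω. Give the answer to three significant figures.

|Γ| ≈ 0.655

λ = v/f = 0.81·c / 307 MHz = 0.792 m
βl = 2π·l/λ = 2π × 0.394 = 142°
tan(βl) = -0.784
Z_in = Z_0·(Z_L + jZ_0·tanβl)/(Z_0 + jZ_L·tanβl) = 62.2 + j118 Ω
Γ_s = (Z_in − Z_s)/(Z_in + Z_s) = (-12.8 + j118)/(137 + j118), |Γ_s| = 0.655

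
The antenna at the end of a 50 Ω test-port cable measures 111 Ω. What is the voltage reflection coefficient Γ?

Γ = 0.379

Γ = (Z_L − Z_0)/(Z_L + Z_0) = (111 − 50)/(111 + 50) = 61/161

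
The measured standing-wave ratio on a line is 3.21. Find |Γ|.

|Γ| ≈ 0.525

|Γ| = (S − 1)/(S + 1) = (3.21 − 1)/(3.21 + 1) = 2.21/4.21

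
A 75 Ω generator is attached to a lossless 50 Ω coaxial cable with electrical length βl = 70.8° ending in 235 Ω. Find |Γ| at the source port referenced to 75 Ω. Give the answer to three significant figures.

|Γ| ≈ 0.738

tan(βl) = 2.87
Z_in = Z_0·(Z_L + jZ_0·tanβl)/(Z_0 + jZ_L·tanβl) = 11.9 − j16.5 Ω
Γ_s = (Z_in − Z_s)/(Z_in + Z_s) = (-63.1 − j16.5)/(86.9 − j16.5), |Γ_s| = 0.738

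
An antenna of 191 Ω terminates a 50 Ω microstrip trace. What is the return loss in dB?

Γ = (191 − 50)/(191 + 50) = 0.585
RL = −20·log₁₀|Γ| = −20·log₁₀(0.585)

RL ≈ 4.66 dB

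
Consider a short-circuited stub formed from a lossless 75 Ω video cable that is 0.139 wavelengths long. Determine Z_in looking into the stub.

βl = 2π × 0.139 = 50°
tan(βl) = 1.19
For a short-circuited stub, Z_in = jZ_0·tan(βl)

Z_in ≈ +j89.5 Ω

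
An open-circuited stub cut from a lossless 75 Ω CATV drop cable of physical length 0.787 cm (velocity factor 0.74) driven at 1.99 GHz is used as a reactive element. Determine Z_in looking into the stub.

Z_in ≈ −j158 Ω

λ = v/f = 0.74·c / 1.99 GHz = 0.112 m
βl = 2π·l/λ = 2π × 0.0705 = 25.4°
tan(βl) = 0.475
For an open-circuited stub, Z_in = −jZ_0·cot(βl) = −jZ_0/tan(βl)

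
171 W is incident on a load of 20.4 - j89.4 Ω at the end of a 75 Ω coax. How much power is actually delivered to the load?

|Γ| = |(-54.6 − j89.4)/(95.4 − j89.4)| = 0.801
|Γ|² = 0.642
P_refl = |Γ|²·P_inc = 110 W, P_del = (1 − |Γ|²)·P_inc = 61.2 W

P_delivered ≈ 61.2 W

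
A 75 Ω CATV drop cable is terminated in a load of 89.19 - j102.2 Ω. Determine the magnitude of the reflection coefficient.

|Γ| ≈ 0.534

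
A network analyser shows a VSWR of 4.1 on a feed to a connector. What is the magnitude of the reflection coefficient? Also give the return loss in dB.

|Γ| ≈ 0.608; return loss ≈ 4.32 dB

|Γ| = (S − 1)/(S + 1) = (4.1 − 1)/(4.1 + 1) = 3.1/5.1
RL = −20·log₁₀|Γ| = −20·log₁₀(0.608)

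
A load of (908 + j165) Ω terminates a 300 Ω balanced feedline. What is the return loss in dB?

Γ = (608 + j165)/(1208 + j165), |Γ| = 0.517
RL = −20·log₁₀|Γ| = −20·log₁₀(0.517)

RL ≈ 5.73 dB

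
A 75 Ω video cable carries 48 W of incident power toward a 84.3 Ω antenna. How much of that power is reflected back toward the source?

Γ = (84.3 − 75)/(84.3 + 75) = 0.0584
|Γ|² = 0.00341
P_refl = |Γ|²·P_inc = 0.164 W, P_del = (1 − |Γ|²)·P_inc = 47.8 W

P_reflected ≈ 0.164 W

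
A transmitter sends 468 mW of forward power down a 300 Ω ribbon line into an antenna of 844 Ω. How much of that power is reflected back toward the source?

P_reflected ≈ 106 mW

Γ = (844 − 300)/(844 + 300) = 0.476
|Γ|² = 0.226
P_refl = |Γ|²·P_inc = 106 mW, P_del = (1 − |Γ|²)·P_inc = 362 mW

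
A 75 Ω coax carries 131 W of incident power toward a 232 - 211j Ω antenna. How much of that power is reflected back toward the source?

|Γ| = |(157 − j211)/(307 − j211)| = 0.706
|Γ|² = 0.498
P_refl = |Γ|²·P_inc = 65.3 W, P_del = (1 − |Γ|²)·P_inc = 65.7 W

P_reflected ≈ 65.3 W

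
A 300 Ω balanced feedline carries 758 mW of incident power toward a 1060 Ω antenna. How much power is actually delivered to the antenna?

Γ = (1060 − 300)/(1060 + 300) = 0.559
|Γ|² = 0.312
P_refl = |Γ|²·P_inc = 237 mW, P_del = (1 − |Γ|²)·P_inc = 521 mW

P_delivered ≈ 521 mW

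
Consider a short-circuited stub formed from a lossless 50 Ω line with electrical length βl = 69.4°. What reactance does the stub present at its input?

X_in ≈ 133 Ω (inductive)

tan(βl) = 2.66
For a short-circuited stub, Z_in = jZ_0·tan(βl)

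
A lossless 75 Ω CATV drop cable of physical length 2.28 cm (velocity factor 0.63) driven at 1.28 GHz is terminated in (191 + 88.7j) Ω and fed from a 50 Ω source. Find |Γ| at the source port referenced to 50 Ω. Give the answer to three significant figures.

λ = v/f = 0.63·c / 1.28 GHz = 0.148 m
βl = 2π·l/λ = 2π × 0.154 = 55.6°
tan(βl) = 1.46
Z_in = Z_0·(Z_L + jZ_0·tanβl)/(Z_0 + jZ_L·tanβl) = 41.7 − j59.5 Ω
Γ_s = (Z_in − Z_s)/(Z_in + Z_s) = (-8.32 − j59.5)/(91.7 − j59.5), |Γ_s| = 0.55

|Γ| ≈ 0.55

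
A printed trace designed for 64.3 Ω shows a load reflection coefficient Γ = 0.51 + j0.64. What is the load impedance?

Z_L = Z_0·(1 + Γ)/(1 − Γ) = 64.3·(1.51 + j0.64)/(0.49 − j0.64)

Z_L ≈ 32.7 + j127 Ω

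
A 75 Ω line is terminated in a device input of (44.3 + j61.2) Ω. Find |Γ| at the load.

|Γ| ≈ 0.511

Γ = (Z_L − Z_0)/(Z_L + Z_0) = (-30.7 + j61.2)/(119.3 + j61.2)
|Γ| = 68.5/134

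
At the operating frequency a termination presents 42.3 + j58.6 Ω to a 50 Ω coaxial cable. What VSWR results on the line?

VSWR ≈ 3.35

Γ = (Z_L − Z_0)/(Z_L + Z_0) = (-7.7 + j58.6)/(92.3 + j58.6)
|Γ| = 59.1/109 = 0.541
VSWR = (1 + |Γ|)/(1 − |Γ|) = 1.54/0.459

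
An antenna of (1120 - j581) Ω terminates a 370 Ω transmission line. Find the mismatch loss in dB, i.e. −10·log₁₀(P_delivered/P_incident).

mismatch loss ≈ 1.88 dB

Γ = (750 − j581)/(1490 − j581), |Γ| = 0.593
|Γ|² = 0.352, so P_del/P_inc = 1 − |Γ|² = 0.648
ML = −10·log₁₀(1 − |Γ|²)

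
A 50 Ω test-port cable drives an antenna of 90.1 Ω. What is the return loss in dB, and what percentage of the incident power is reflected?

Γ = (90.1 − 50)/(90.1 + 50) = 0.286
RL = −20·log₁₀(0.286) = 10.9 dB
P_refl/P_inc = |Γ|² = 0.0819

RL ≈ 10.9 dB; 8.19% of incident power reflected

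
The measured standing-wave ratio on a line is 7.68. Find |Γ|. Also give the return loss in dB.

|Γ| ≈ 0.77; return loss ≈ 2.27 dB

|Γ| = (S − 1)/(S + 1) = (7.68 − 1)/(7.68 + 1) = 6.68/8.68
RL = −20·log₁₀|Γ| = −20·log₁₀(0.77)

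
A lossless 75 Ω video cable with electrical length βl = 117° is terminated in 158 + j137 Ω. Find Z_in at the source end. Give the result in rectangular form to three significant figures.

tan(βl) = tan(117°) = -1.96
Z_in = Z_0·(Z_L + jZ_0·tanβl)/(Z_0 + jZ_L·tanβl)
     = 75·(158 − j10.2)/(344 − j310)

Z_in ≈ 20.1 + j15.9 Ω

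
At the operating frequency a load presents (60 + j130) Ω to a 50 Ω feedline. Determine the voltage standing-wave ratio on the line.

VSWR ≈ 7.53

Γ = (Z_L − Z_0)/(Z_L + Z_0) = (10 + j130)/(110 + j130)
|Γ| = 130/170 = 0.766
VSWR = (1 + |Γ|)/(1 − |Γ|) = 1.77/0.234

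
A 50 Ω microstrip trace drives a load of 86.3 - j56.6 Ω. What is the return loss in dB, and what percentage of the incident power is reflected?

RL ≈ 6.83 dB; 20.8% of incident power reflected

Γ = (36.3 − j56.6)/(136.3 − j56.6), |Γ| = 0.456
RL = −20·log₁₀(0.456) = 6.83 dB
P_refl/P_inc = |Γ|² = 0.208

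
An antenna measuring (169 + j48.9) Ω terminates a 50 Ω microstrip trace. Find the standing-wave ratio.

VSWR ≈ 3.69

Γ = (Z_L − Z_0)/(Z_L + Z_0) = (119 + j48.9)/(219 + j48.9)
|Γ| = 129/224 = 0.573
VSWR = (1 + |Γ|)/(1 − |Γ|) = 1.57/0.427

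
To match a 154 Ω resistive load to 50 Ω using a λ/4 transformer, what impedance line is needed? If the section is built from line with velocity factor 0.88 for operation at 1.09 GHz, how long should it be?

Z_qwt ≈ 87.7 Ω; length ≈ 6.06 cm

Z_qwt = √(Z_0·R_L) = √(50 × 154) = √7700
λ = 0.88·c/f = 0.242 m, so l = λ/4 = 0.0606 m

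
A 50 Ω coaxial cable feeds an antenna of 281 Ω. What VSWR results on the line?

VSWR ≈ 5.62

For a purely resistive load, VSWR = R_L/Z_0 or Z_0/R_L (whichever > 1) = 281/50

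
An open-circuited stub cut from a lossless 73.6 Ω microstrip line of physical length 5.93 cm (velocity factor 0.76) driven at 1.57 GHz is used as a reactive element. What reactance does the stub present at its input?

λ = v/f = 0.76·c / 1.57 GHz = 0.145 m
βl = 2π·l/λ = 2π × 0.408 = 147°
tan(βl) = -0.649
For an open-circuited stub, Z_in = −jZ_0·cot(βl) = −jZ_0/tan(βl)

X_in ≈ 113 Ω (inductive)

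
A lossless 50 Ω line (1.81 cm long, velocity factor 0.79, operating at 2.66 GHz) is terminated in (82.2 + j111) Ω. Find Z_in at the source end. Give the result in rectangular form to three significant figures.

λ = v/f = 0.79·c / 2.66 GHz = 0.0891 m
βl = 2π·l/λ = 2π × 0.203 = 73.1°
tan(βl) = tan(73.1°) = 3.3
Z_in = Z_0·(Z_L + jZ_0·tanβl)/(Z_0 + jZ_L·tanβl)
     = 50·(82.2 + j276)/(-316 + j271)

Z_in ≈ 14.1 − j31.6 Ω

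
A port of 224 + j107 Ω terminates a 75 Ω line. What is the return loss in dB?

RL ≈ 4.77 dB

Γ = (149 + j107)/(299 + j107), |Γ| = 0.578
RL = −20·log₁₀|Γ| = −20·log₁₀(0.578)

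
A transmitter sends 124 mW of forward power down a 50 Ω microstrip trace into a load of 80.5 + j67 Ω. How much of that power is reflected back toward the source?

P_reflected ≈ 31.2 mW

|Γ| = |(30.5 + j67)/(130.5 + j67)| = 0.502
|Γ|² = 0.252
P_refl = |Γ|²·P_inc = 31.2 mW, P_del = (1 − |Γ|²)·P_inc = 92.8 mW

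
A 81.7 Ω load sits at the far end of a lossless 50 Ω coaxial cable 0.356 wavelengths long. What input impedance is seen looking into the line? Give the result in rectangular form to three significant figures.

Z_in ≈ 40.2 + j20 Ω

βl = 2π × 0.356 = 128°
tan(βl) = tan(128°) = -1.27
Z_in = Z_0·(Z_L + jZ_0·tanβl)/(Z_0 + jZ_L·tanβl)
     = 50·(81.7 − j63.6)/(50 − j104)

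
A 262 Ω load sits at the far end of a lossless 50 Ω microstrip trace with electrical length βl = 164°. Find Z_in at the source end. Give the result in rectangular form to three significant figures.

tan(βl) = tan(164°) = -0.287
Z_in = Z_0·(Z_L + jZ_0·tanβl)/(Z_0 + jZ_L·tanβl)
     = 50·(262 − j14.3)/(50 − j75.1)

Z_in ≈ 87 + j116 Ω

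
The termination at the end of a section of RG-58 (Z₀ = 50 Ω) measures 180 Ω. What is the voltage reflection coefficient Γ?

Γ = 0.565

Γ = (Z_L − Z_0)/(Z_L + Z_0) = (180 − 50)/(180 + 50) = 130/230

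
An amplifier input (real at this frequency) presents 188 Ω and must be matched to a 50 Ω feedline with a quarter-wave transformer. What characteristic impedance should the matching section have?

Z_qwt ≈ 97 Ω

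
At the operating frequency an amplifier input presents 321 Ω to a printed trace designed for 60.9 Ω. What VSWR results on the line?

For a purely resistive load, VSWR = R_L/Z_0 or Z_0/R_L (whichever > 1) = 321/60.9

VSWR ≈ 5.27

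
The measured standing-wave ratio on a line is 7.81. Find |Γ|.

|Γ| = (S − 1)/(S + 1) = (7.81 − 1)/(7.81 + 1) = 6.81/8.81

|Γ| ≈ 0.773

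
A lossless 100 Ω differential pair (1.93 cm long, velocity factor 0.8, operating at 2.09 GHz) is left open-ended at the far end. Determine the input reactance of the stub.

λ = v/f = 0.8·c / 2.09 GHz = 0.115 m
βl = 2π·l/λ = 2π × 0.168 = 60.5°
tan(βl) = 1.77
For an open-ended stub, Z_in = −jZ_0·cot(βl) = −jZ_0/tan(βl)

X_in ≈ -56.6 Ω (capacitive)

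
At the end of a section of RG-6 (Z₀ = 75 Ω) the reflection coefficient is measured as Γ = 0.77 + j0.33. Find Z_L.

Z_L ≈ 138 + j306 Ω

Z_L = Z_0·(1 + Γ)/(1 − Γ) = 75·(1.77 + j0.33)/(0.23 − j0.33)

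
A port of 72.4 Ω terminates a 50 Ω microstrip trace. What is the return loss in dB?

Γ = (72.4 − 50)/(72.4 + 50) = 0.183
RL = −20·log₁₀|Γ| = −20·log₁₀(0.183)

RL ≈ 14.8 dB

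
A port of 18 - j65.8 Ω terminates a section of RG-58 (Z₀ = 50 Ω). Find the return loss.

Γ = (-32 − j65.8)/(68 − j65.8), |Γ| = 0.773
RL = −20·log₁₀|Γ| = −20·log₁₀(0.773)

RL ≈ 2.23 dB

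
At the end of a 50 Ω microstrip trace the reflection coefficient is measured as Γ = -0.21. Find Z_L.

Z_L ≈ 32.6 Ω

Z_L = Z_0·(1 + Γ)/(1 − Γ) = 50·(0.79)/(1.21)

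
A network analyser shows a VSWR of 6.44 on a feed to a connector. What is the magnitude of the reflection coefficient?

|Γ| = (S − 1)/(S + 1) = (6.44 − 1)/(6.44 + 1) = 5.44/7.44

|Γ| ≈ 0.731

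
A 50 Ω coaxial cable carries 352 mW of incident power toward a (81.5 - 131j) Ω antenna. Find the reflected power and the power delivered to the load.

|Γ| = |(31.5 − j131)/(131.5 − j131)| = 0.726
|Γ|² = 0.527
P_refl = |Γ|²·P_inc = 185 mW, P_del = (1 − |Γ|²)·P_inc = 167 mW

P_reflected ≈ 185 mW; P_delivered ≈ 167 mW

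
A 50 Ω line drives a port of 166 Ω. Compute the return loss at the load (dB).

Γ = (166 − 50)/(166 + 50) = 0.537
RL = −20·log₁₀|Γ| = −20·log₁₀(0.537)

RL ≈ 5.4 dB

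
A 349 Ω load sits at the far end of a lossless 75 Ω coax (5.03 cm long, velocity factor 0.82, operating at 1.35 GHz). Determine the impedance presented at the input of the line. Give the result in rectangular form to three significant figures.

λ = v/f = 0.82·c / 1.35 GHz = 0.182 m
βl = 2π·l/λ = 2π × 0.276 = 99.4°
tan(βl) = tan(99.4°) = -6.06
Z_in = Z_0·(Z_L + jZ_0·tanβl)/(Z_0 + jZ_L·tanβl)
     = 75·(349 − j454)/(75 − j2110)

Z_in ≈ 16.5 + j11.8 Ω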